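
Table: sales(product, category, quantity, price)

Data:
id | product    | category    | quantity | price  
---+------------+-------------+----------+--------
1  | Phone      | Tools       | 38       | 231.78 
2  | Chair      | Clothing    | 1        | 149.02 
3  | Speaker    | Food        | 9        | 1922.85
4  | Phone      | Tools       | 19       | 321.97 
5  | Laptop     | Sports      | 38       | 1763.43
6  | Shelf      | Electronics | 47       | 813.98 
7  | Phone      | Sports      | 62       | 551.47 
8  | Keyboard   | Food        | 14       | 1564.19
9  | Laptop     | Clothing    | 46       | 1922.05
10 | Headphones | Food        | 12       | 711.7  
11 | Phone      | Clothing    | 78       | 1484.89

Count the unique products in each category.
SELECT category, COUNT(DISTINCT product)
FROM sales
GROUP BY category

Result:
  Clothing: 3 distinct
  Electronics: 1 distinct
  Food: 3 distinct
  Sports: 2 distinct
  Tools: 1 distinct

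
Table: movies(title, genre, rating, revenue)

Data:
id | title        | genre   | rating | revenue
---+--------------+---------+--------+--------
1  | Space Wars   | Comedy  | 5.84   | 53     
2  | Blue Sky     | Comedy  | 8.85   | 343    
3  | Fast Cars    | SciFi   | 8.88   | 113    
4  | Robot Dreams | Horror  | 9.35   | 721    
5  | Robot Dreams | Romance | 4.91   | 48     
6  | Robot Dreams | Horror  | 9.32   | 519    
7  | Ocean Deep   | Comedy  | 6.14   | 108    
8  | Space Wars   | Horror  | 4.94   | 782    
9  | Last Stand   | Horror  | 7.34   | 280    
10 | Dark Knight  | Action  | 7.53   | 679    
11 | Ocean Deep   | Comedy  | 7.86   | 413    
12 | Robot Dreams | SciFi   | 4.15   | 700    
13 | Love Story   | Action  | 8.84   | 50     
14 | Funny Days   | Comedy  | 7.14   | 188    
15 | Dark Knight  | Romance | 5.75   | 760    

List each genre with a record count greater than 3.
SELECT genre, COUNT(*) as cnt
FROM movies
GROUP BY genre
HAVING COUNT(*) > 3

Result:
  Comedy: 5
  Horror: 4

Note: HAVING filters groups after aggregation, WHERE filters rows before.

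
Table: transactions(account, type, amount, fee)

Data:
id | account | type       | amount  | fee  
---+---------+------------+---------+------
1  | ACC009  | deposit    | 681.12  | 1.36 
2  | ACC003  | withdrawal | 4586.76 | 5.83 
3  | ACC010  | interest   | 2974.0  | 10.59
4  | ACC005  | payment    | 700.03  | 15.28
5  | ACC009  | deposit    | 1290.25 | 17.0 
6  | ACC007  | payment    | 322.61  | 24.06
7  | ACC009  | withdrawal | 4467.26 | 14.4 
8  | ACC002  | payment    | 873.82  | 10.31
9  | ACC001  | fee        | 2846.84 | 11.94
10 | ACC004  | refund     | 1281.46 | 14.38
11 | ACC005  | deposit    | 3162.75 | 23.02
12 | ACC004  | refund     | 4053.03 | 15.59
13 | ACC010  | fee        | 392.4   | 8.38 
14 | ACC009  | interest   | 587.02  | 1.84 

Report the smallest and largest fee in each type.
SELECT type, MIN(fee), MAX(fee)
FROM transactions
GROUP BY type

Result:
  deposit: min=1.36, max=23.02
  fee: min=8.38, max=11.94
  interest: min=1.84, max=10.59
  payment: min=10.31, max=24.06
  refund: min=14.38, max=15.59
  withdrawal: min=5.83, max=14.40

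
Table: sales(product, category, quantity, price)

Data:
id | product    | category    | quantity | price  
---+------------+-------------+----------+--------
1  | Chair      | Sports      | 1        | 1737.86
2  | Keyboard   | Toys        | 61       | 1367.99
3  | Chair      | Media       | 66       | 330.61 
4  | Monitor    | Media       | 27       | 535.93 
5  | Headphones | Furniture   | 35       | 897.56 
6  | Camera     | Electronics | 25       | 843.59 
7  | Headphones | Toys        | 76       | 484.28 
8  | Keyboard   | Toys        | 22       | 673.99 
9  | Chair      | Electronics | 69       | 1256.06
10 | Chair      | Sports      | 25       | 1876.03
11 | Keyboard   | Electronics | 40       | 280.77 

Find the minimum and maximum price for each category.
SELECT category, MIN(price), MAX(price)
FROM sales
GROUP BY category

Result:
  Electronics: min=280.77, max=1256.06
  Furniture: min=897.56, max=897.56
  Media: min=330.61, max=535.93
  Sports: min=1737.86, max=1876.03
  Toys: min=484.28, max=1367.99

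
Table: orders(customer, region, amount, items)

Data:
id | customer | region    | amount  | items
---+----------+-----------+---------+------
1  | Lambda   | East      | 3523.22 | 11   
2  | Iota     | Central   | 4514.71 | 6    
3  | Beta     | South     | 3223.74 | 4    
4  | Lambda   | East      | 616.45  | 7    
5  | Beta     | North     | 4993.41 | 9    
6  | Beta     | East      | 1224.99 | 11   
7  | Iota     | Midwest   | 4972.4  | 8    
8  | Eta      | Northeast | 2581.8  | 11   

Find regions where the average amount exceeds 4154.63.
SELECT region, AVG(amount)
FROM orders
GROUP BY region
HAVING AVG(amount) > 4154.63

Result:
  Central: avg=4514.71
  Midwest: avg=4972.40
  North: avg=4993.41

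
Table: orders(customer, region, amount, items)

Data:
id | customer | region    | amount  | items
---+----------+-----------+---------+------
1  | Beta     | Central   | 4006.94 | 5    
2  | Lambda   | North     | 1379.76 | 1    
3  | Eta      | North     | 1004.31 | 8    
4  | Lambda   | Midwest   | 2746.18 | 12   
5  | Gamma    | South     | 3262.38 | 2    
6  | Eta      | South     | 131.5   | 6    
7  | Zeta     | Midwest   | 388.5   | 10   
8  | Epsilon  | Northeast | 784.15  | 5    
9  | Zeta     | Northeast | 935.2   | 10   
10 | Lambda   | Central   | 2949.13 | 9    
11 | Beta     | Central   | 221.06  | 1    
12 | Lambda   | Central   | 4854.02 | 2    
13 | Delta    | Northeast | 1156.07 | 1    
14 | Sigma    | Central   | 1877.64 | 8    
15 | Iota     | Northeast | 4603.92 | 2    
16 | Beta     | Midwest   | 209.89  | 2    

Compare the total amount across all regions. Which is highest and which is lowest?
SELECT region, SUM(amount)
FROM orders
GROUP BY region
ORDER BY SUM(amount)

All groups:
  North: 2384.07
  Midwest: 3344.57
  South: 3393.88
  Northeast: 7479.34
  Central: 13908.79

Highest: Central (13908.79)
Lowest: North (2384.07)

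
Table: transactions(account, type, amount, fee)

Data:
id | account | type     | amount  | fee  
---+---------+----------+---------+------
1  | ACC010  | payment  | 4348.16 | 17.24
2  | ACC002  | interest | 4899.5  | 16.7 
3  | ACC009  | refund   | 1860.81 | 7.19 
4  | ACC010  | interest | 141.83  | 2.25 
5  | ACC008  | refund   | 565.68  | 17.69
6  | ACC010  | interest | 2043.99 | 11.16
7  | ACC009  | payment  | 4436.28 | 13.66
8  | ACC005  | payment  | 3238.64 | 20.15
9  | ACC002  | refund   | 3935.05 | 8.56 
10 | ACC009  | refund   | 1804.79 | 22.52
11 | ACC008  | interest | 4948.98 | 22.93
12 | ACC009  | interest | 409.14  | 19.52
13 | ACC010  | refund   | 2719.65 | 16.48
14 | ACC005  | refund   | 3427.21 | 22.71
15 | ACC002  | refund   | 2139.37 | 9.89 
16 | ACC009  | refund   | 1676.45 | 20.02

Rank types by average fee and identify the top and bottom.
SELECT type, AVG(fee)
FROM transactions
GROUP BY type
ORDER BY AVG(fee)

All groups:
  interest: 14.51
  refund: 15.63
  payment: 17.02

Highest: payment (17.02)
Lowest: interest (14.51)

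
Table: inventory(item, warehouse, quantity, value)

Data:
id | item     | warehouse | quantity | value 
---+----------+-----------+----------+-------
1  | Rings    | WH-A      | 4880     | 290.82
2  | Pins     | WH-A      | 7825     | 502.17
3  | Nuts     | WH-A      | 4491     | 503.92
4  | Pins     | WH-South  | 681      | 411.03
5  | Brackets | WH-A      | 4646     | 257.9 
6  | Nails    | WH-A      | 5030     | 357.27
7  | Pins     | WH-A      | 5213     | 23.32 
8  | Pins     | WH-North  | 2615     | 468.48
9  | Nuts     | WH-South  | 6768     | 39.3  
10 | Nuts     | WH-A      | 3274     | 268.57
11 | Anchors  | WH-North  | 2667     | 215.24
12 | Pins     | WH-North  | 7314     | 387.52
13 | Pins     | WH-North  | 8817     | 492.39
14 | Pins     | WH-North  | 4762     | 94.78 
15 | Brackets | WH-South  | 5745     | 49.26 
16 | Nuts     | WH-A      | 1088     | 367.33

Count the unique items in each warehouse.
SELECT warehouse, COUNT(DISTINCT item)
FROM inventory
GROUP BY warehouse

Result:
  WH-A: 5 distinct
  WH-North: 2 distinct
  WH-South: 3 distinct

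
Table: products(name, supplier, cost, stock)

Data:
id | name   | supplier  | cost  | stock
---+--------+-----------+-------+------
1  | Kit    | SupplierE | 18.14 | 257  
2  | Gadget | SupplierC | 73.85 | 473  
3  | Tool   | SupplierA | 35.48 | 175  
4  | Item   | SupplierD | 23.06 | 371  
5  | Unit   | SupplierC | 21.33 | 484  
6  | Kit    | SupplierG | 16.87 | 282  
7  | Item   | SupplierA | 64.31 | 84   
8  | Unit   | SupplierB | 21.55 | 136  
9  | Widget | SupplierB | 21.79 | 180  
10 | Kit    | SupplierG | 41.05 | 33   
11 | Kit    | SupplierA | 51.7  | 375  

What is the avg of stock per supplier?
SELECT supplier, AVG(stock) as result
FROM products
GROUP BY supplier

Result:
  SupplierA: 211.33
  SupplierB: 158.00
  SupplierC: 478.50
  SupplierD: 371.00
  SupplierE: 257.00
  SupplierG: 157.50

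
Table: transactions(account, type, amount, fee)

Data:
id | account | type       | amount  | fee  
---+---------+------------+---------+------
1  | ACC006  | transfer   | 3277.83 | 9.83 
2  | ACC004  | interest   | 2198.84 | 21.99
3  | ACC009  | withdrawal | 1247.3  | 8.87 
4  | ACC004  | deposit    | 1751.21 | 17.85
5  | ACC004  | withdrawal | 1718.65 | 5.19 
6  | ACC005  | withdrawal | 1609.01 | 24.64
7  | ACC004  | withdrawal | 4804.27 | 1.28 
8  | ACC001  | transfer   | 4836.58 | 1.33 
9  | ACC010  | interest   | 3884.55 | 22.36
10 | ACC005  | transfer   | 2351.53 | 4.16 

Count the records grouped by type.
SELECT type, COUNT(*) as count
FROM transactions
GROUP BY type

Result:
  deposit: 1
  interest: 2
  transfer: 3
  withdrawal: 4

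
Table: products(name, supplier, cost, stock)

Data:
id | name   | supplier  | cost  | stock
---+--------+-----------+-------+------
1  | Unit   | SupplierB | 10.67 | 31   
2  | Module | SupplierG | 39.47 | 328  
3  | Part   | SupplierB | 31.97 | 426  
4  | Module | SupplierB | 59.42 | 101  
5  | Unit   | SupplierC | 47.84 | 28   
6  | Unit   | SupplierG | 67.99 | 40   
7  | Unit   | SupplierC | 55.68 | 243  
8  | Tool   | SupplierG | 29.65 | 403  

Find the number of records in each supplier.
SELECT supplier, COUNT(*) as count
FROM products
GROUP BY supplier

Result:
  SupplierB: 3
  SupplierC: 2
  SupplierG: 3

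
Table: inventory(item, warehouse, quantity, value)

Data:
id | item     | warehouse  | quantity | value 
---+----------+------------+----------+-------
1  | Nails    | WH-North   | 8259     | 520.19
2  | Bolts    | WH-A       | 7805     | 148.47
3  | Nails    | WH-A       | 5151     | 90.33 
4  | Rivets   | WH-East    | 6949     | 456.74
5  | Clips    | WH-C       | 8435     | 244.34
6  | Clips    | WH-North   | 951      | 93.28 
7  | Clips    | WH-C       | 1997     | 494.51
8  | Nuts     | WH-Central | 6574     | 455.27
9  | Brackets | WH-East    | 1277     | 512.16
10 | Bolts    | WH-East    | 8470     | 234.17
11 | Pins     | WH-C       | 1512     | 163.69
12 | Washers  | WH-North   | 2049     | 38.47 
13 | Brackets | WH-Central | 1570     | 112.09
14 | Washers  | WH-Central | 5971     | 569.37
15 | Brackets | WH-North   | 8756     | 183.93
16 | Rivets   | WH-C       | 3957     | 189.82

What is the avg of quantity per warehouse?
SELECT warehouse, AVG(quantity) as result
FROM inventory
GROUP BY warehouse

Result:
  WH-A: 6478.00
  WH-C: 3975.25
  WH-Central: 4705.00
  WH-East: 5565.33
  WH-North: 5003.75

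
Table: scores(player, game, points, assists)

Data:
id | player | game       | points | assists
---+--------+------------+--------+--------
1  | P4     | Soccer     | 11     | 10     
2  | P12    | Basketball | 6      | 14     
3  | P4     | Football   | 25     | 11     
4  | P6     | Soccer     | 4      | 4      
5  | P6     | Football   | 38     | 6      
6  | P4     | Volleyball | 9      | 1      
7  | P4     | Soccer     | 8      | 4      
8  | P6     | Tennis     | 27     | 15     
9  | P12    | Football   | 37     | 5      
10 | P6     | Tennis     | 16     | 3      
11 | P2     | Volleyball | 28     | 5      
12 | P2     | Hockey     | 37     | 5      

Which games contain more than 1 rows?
SELECT game, COUNT(*) as cnt
FROM scores
GROUP BY game
HAVING COUNT(*) > 1

Result:
  Football: 3
  Soccer: 3
  Tennis: 2
  Volleyball: 2

Note: HAVING filters groups after aggregation, WHERE filters rows before.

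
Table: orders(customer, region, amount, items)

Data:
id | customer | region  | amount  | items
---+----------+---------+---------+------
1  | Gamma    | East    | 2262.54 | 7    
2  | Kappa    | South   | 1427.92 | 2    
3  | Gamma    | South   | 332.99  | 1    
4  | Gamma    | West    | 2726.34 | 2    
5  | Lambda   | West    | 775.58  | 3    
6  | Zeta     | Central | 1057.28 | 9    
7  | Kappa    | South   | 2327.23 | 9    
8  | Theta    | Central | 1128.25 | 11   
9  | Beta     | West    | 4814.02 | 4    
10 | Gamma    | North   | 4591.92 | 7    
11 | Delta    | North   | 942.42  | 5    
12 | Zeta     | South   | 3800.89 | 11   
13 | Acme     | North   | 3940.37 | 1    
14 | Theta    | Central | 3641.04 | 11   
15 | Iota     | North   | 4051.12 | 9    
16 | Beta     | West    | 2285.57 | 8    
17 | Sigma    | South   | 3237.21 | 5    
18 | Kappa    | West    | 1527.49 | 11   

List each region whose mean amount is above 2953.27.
SELECT region, AVG(amount)
FROM orders
GROUP BY region
HAVING AVG(amount) > 2953.27

Result:
  North: avg=3381.46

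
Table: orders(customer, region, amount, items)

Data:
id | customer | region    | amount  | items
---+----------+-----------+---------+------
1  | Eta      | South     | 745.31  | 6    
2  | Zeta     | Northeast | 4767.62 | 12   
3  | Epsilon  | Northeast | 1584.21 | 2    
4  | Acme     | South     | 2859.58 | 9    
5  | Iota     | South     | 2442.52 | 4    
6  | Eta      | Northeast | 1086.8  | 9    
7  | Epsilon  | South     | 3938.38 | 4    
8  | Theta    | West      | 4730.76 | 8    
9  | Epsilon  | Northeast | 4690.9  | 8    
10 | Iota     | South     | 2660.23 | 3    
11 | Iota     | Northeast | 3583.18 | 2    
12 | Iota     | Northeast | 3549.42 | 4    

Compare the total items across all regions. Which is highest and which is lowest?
SELECT region, SUM(items)
FROM orders
GROUP BY region
ORDER BY SUM(items)

All groups:
  West: 8
  South: 26
  Northeast: 37

Highest: Northeast (37)
Lowest: West (8)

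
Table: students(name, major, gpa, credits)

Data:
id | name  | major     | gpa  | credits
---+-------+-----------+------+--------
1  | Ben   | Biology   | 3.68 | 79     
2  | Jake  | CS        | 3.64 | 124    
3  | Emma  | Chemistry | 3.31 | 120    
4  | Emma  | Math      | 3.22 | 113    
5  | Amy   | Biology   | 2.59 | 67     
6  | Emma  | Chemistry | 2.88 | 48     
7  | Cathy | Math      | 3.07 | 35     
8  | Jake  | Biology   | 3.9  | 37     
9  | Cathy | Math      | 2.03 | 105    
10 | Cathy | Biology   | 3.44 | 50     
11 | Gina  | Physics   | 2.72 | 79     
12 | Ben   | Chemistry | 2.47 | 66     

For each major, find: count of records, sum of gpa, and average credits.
SELECT major,
       COUNT(*) as cnt,
       SUM(gpa) as total_gpa,
       AVG(credits) as avg_credits
FROM students
GROUP BY major

Result:
  Biology: 4 records, 13.61 total gpa, 58.25 avg credits
  CS: 1 records, 3.64 total gpa, 124.00 avg credits
  Chemistry: 3 records, 8.66 total gpa, 78.00 avg credits
  Math: 3 records, 8.32 total gpa, 84.33 avg credits
  Physics: 1 records, 2.72 total gpa, 79.00 avg credits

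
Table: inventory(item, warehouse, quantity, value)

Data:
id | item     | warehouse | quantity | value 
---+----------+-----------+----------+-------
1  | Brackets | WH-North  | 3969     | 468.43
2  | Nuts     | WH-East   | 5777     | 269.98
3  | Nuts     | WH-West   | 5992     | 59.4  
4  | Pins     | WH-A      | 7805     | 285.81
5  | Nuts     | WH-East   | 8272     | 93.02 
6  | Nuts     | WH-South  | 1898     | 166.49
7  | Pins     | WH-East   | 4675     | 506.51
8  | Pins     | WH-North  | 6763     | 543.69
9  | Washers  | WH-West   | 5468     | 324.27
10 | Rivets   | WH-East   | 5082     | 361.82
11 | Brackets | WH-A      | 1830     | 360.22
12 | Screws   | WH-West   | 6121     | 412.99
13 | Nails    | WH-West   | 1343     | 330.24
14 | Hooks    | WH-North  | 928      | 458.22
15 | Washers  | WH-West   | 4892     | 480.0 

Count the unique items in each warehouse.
SELECT warehouse, COUNT(DISTINCT item)
FROM inventory
GROUP BY warehouse

Result:
  WH-A: 2 distinct
  WH-East: 3 distinct
  WH-North: 3 distinct
  WH-South: 1 distinct
  WH-West: 4 distinct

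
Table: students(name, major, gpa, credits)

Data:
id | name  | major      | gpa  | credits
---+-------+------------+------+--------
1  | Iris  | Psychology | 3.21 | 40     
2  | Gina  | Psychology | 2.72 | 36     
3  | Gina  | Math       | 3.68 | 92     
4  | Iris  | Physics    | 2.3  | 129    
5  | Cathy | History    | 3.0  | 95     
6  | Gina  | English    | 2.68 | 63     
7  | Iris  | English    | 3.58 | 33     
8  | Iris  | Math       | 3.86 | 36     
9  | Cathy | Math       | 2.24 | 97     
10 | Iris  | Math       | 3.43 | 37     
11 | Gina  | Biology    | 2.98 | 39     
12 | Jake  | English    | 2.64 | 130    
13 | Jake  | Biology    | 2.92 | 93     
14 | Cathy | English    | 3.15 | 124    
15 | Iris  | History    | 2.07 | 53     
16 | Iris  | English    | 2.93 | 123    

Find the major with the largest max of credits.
SELECT major, MAX(credits) as val
FROM students
GROUP BY major
ORDER BY val DESC
LIMIT 1

Result: English with max(credits) = 130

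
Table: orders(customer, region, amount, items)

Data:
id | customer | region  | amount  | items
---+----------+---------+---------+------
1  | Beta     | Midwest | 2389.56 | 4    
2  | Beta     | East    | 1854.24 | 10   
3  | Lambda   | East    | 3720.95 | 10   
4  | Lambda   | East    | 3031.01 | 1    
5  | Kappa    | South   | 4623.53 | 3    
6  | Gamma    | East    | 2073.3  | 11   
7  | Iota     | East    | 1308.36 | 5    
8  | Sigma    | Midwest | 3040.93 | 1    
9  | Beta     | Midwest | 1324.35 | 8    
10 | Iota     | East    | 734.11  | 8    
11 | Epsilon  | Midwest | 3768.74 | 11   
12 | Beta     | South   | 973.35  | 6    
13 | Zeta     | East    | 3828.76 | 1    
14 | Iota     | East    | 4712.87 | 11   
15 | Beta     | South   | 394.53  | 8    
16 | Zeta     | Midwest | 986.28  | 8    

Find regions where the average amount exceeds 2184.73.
SELECT region, AVG(amount)
FROM orders
GROUP BY region
HAVING AVG(amount) > 2184.73

Result:
  East: avg=2657.95
  Midwest: avg=2301.97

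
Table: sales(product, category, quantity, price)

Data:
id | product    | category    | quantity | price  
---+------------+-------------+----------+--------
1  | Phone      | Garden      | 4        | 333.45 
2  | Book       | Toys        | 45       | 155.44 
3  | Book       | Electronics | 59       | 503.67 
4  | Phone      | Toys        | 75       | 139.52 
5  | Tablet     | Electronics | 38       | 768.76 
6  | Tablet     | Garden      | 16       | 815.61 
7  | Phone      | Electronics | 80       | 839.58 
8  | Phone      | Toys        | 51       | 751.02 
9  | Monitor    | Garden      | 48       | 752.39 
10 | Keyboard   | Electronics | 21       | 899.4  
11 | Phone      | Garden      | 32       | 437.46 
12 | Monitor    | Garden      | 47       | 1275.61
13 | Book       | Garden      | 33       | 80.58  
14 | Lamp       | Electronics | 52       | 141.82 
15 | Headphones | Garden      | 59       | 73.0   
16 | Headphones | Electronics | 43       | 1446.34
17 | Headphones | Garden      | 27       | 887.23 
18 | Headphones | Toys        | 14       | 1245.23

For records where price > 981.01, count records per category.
SELECT category, COUNT(*)
FROM sales
WHERE price > 981.01
GROUP BY category

Note: WHERE filters rows before grouping.

Result:
  Electronics: 1
  Garden: 1
  Toys: 1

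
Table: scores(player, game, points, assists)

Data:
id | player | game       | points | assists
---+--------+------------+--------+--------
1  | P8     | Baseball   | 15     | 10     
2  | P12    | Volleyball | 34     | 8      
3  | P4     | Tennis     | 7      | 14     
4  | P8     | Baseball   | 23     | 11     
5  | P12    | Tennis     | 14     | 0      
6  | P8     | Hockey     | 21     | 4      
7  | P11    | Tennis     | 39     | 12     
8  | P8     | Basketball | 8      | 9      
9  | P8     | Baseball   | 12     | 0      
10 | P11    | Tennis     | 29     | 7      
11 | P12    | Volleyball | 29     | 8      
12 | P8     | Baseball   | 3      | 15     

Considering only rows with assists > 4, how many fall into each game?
SELECT game, COUNT(*)
FROM scores
WHERE assists > 4
GROUP BY game

Note: WHERE filters rows before grouping.

Result:
  Baseball: 3
  Basketball: 1
  Tennis: 3
  Volleyball: 2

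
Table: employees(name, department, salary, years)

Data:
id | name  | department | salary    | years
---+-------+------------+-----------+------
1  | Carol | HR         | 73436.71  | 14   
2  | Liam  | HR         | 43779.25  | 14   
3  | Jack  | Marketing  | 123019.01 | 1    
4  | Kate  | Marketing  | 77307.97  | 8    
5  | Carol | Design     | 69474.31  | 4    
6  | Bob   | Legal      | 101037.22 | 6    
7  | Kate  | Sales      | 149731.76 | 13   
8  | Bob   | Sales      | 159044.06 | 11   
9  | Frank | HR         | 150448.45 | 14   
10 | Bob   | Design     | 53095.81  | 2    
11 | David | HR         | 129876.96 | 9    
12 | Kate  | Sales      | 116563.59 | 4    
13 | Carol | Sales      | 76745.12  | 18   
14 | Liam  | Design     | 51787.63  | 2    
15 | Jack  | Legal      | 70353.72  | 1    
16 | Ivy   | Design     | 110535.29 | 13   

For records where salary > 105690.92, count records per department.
SELECT department, COUNT(*)
FROM employees
WHERE salary > 105690.92
GROUP BY department

Note: WHERE filters rows before grouping.

Result:
  Design: 1
  HR: 2
  Marketing: 1
  Sales: 3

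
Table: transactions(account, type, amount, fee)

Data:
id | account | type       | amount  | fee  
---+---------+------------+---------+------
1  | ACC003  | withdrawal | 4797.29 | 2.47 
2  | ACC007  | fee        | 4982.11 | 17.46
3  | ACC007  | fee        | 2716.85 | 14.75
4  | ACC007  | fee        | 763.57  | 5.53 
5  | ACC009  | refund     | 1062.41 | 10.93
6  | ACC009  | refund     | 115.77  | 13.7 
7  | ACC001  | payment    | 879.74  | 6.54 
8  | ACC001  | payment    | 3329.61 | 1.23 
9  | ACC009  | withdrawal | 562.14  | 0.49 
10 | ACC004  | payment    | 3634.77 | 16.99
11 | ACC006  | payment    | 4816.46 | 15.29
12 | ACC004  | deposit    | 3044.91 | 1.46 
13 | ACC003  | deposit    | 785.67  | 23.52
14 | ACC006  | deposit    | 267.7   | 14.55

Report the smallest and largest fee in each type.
SELECT type, MIN(fee), MAX(fee)
FROM transactions
GROUP BY type

Result:
  deposit: min=1.46, max=23.52
  fee: min=5.53, max=17.46
  payment: min=1.23, max=16.99
  refund: min=10.93, max=13.70
  withdrawal: min=0.49, max=2.47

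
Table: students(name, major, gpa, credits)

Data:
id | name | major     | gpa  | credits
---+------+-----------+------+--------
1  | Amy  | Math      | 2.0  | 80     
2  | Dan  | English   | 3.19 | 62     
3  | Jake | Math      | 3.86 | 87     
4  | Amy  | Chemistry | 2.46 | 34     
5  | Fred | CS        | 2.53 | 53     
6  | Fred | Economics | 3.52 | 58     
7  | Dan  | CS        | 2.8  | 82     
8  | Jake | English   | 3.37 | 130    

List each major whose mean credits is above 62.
SELECT major, AVG(credits)
FROM students
GROUP BY major
HAVING AVG(credits) > 62

Result:
  CS: avg=67.50
  English: avg=96.00
  Math: avg=83.50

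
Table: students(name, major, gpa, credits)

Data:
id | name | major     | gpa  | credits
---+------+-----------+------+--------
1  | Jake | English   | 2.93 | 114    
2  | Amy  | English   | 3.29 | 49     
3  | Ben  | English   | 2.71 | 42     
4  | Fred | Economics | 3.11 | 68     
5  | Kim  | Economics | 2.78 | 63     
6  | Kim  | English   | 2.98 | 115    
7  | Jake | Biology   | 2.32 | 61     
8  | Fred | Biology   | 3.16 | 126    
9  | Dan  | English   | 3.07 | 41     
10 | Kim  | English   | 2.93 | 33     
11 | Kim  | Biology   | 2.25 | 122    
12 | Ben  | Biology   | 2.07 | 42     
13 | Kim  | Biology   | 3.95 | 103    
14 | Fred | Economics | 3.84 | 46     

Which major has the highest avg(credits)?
SELECT major, AVG(credits) as val
FROM students
GROUP BY major
ORDER BY val DESC
LIMIT 1

Result: Biology with avg(credits) = 90.80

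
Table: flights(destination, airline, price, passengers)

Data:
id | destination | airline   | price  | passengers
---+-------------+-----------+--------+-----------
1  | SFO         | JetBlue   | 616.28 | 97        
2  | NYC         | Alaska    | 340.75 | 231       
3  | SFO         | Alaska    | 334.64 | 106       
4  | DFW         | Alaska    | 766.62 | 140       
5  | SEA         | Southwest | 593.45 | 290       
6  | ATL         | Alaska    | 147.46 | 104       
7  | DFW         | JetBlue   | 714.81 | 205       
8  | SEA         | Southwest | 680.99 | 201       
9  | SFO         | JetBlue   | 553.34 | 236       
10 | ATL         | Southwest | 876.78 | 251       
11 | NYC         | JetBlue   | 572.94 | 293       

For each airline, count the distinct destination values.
SELECT airline, COUNT(DISTINCT destination)
FROM flights
GROUP BY airline

Result:
  Alaska: 4 distinct
  JetBlue: 3 distinct
  Southwest: 2 distinct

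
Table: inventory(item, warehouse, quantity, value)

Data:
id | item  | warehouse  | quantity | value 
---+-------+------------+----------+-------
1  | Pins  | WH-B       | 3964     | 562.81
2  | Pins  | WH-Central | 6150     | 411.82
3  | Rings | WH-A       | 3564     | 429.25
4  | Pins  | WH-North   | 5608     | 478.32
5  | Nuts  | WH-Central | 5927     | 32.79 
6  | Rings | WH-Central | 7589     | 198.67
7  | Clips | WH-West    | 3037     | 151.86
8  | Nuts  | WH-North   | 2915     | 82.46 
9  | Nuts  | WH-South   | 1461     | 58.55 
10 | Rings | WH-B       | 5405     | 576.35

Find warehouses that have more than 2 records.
SELECT warehouse, COUNT(*) as cnt
FROM inventory
GROUP BY warehouse
HAVING COUNT(*) > 2

Result:
  WH-Central: 3

Note: HAVING filters groups after aggregation, WHERE filters rows before.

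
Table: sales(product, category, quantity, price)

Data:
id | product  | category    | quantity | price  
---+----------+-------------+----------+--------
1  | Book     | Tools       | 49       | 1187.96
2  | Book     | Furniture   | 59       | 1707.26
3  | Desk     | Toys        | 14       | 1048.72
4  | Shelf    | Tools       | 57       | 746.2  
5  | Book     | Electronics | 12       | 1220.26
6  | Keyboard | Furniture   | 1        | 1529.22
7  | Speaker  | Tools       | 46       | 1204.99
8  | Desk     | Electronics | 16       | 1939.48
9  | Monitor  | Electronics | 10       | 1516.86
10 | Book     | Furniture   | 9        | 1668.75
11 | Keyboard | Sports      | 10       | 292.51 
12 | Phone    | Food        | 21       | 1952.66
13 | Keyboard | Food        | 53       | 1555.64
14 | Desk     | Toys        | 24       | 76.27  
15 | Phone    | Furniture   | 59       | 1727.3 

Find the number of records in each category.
SELECT category, COUNT(*) as count
FROM sales
GROUP BY category

Result:
  Electronics: 3
  Food: 2
  Furniture: 4
  Sports: 1
  Tools: 3
  Toys: 2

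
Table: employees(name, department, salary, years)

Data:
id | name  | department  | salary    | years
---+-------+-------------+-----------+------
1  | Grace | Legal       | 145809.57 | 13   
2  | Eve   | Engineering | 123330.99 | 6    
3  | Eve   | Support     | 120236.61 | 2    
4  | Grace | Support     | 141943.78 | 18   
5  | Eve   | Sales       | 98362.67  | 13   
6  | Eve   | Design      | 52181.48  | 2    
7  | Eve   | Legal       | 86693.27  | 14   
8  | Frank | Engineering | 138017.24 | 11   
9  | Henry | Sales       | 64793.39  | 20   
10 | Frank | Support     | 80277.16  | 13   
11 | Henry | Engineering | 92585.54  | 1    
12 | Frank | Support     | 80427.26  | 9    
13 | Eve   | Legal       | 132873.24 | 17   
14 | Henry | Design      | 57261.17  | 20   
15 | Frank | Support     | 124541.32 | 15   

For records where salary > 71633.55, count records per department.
SELECT department, COUNT(*)
FROM employees
WHERE salary > 71633.55
GROUP BY department

Note: WHERE filters rows before grouping.

Result:
  Engineering: 3
  Legal: 3
  Sales: 1
  Support: 5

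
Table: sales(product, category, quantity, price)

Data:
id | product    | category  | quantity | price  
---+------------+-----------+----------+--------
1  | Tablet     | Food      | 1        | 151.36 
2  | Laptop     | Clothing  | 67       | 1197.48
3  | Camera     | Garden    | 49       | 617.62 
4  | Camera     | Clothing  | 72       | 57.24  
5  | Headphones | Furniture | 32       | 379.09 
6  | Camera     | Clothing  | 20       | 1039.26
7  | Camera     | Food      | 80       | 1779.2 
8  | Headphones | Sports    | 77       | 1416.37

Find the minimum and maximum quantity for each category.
SELECT category, MIN(quantity), MAX(quantity)
FROM sales
GROUP BY category

Result:
  Clothing: min=20, max=72
  Food: min=1, max=80
  Furniture: min=32, max=32
  Garden: min=49, max=49
  Sports: min=77, max=77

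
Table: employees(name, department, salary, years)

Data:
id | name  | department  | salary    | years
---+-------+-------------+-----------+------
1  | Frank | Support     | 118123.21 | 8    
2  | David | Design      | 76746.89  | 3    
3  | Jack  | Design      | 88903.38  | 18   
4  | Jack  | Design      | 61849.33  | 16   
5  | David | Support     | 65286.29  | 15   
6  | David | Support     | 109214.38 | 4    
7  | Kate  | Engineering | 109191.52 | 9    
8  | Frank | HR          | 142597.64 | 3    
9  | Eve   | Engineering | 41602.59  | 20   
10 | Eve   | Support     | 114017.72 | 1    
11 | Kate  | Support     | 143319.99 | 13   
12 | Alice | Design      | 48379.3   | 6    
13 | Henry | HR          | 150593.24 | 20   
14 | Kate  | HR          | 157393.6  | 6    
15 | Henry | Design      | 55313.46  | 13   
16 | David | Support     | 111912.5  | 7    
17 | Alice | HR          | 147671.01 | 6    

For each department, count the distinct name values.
SELECT department, COUNT(DISTINCT name)
FROM employees
GROUP BY department

Result:
  Design: 4 distinct
  Engineering: 2 distinct
  HR: 4 distinct
  Support: 4 distinct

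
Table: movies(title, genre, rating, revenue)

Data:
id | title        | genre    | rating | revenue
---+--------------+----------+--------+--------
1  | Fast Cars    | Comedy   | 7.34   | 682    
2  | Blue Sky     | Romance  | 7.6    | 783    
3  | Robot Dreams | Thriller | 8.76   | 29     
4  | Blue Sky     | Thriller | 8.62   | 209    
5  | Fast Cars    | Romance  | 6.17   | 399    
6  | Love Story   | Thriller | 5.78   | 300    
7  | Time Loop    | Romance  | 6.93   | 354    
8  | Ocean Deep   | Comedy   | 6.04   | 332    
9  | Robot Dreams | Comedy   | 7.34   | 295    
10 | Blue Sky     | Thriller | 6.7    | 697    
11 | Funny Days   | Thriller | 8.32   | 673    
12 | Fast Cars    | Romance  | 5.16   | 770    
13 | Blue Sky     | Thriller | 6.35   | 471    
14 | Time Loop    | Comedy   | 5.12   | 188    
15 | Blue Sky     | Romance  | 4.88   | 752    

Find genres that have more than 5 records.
SELECT genre, COUNT(*) as cnt
FROM movies
GROUP BY genre
HAVING COUNT(*) > 5

Result:
  Thriller: 6

Note: HAVING filters groups after aggregation, WHERE filters rows before.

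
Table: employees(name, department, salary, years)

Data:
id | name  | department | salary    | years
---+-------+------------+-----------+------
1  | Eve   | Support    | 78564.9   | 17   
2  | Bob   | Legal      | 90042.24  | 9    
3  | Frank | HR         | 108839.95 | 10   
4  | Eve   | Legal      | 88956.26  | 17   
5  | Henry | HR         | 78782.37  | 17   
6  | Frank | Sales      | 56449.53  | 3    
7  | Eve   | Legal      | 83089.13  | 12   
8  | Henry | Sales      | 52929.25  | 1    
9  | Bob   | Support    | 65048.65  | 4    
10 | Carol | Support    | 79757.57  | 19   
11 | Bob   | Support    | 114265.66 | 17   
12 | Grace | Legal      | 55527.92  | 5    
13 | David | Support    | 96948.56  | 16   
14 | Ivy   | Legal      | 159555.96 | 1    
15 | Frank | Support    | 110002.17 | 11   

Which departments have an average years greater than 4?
SELECT department, AVG(years)
FROM employees
GROUP BY department
HAVING AVG(years) > 4

Result:
  HR: avg=13.50
  Legal: avg=8.80
  Support: avg=14.00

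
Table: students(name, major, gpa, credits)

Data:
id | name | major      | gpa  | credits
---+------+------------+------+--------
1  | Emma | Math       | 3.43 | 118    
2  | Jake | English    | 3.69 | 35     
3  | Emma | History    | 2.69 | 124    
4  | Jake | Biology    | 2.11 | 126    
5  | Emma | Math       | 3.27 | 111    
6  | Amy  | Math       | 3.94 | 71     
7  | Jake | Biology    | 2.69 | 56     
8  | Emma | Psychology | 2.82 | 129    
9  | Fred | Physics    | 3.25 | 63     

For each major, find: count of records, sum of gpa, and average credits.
SELECT major,
       COUNT(*) as cnt,
       SUM(gpa) as total_gpa,
       AVG(credits) as avg_credits
FROM students
GROUP BY major

Result:
  Biology: 2 records, 4.80 total gpa, 91.00 avg credits
  English: 1 records, 3.69 total gpa, 35.00 avg credits
  History: 1 records, 2.69 total gpa, 124.00 avg credits
  Math: 3 records, 10.64 total gpa, 100.00 avg credits
  Physics: 1 records, 3.25 total gpa, 63.00 avg credits
  Psychology: 1 records, 2.82 total gpa, 129.00 avg credits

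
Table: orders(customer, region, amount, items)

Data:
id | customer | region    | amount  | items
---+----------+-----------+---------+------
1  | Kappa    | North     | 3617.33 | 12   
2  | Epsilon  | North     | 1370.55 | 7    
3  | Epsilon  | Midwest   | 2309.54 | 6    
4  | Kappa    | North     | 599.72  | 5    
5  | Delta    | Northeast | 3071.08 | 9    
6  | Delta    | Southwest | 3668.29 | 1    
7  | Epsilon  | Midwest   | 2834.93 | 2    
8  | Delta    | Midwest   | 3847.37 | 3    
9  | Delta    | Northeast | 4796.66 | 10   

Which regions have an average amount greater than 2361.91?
SELECT region, AVG(amount)
FROM orders
GROUP BY region
HAVING AVG(amount) > 2361.91

Result:
  Midwest: avg=2997.28
  Northeast: avg=3933.87
  Southwest: avg=3668.29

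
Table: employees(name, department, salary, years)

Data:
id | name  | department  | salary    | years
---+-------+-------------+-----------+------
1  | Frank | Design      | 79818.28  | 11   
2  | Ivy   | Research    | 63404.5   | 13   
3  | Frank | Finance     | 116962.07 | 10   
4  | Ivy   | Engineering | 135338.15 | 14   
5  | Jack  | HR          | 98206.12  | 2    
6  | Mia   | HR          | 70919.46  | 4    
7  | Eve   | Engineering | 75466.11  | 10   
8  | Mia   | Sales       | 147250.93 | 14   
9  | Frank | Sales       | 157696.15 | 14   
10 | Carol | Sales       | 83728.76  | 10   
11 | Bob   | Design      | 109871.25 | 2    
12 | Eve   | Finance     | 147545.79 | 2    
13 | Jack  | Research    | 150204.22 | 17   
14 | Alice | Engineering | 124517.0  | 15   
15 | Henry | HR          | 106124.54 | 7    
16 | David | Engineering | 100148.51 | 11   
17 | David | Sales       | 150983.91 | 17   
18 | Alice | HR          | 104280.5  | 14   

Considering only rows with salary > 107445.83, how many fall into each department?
SELECT department, COUNT(*)
FROM employees
WHERE salary > 107445.83
GROUP BY department

Note: WHERE filters rows before grouping.

Result:
  Design: 1
  Engineering: 2
  Finance: 2
  Research: 1
  Sales: 3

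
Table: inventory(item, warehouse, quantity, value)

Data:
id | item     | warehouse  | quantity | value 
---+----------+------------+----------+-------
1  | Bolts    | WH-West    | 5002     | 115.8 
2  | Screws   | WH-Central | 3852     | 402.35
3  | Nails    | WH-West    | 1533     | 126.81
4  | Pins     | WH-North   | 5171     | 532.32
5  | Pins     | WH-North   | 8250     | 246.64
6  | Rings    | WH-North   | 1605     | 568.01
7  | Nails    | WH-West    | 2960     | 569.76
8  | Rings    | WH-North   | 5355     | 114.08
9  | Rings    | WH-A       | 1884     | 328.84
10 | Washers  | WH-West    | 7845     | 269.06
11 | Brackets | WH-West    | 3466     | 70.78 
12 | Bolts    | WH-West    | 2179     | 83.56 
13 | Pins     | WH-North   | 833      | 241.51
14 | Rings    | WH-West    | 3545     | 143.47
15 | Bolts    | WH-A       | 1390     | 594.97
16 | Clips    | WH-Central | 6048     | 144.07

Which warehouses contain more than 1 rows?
SELECT warehouse, COUNT(*) as cnt
FROM inventory
GROUP BY warehouse
HAVING COUNT(*) > 1

Result:
  WH-A: 2
  WH-Central: 2
  WH-North: 5
  WH-West: 7

Note: HAVING filters groups after aggregation, WHERE filters rows before.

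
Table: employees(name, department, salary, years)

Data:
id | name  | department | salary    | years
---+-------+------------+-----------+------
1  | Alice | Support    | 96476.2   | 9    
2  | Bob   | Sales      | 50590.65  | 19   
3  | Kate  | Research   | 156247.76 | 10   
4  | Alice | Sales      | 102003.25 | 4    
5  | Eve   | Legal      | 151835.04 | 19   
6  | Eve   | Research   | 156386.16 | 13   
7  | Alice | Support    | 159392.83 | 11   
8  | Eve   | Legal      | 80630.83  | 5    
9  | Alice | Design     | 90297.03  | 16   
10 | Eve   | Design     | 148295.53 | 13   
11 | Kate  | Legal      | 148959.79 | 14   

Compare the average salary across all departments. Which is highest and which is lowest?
SELECT department, AVG(salary)
FROM employees
GROUP BY department
ORDER BY AVG(salary)

All groups:
  Sales: 76296.95
  Design: 119296.28
  Legal: 127141.89
  Support: 127934.52
  Research: 156316.96

Highest: Research (156316.96)
Lowest: Sales (76296.95)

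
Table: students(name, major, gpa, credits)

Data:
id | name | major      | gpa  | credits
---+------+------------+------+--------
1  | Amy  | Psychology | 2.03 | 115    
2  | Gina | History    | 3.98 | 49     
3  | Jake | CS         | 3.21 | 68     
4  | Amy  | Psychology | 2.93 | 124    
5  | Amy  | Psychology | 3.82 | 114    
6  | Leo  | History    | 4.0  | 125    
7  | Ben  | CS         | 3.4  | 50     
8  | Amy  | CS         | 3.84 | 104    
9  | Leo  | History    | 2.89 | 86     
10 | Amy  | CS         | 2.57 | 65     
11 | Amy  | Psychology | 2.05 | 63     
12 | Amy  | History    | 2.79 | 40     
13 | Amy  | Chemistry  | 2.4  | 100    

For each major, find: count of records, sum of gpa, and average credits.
SELECT major,
       COUNT(*) as cnt,
       SUM(gpa) as total_gpa,
       AVG(credits) as avg_credits
FROM students
GROUP BY major

Result:
  CS: 4 records, 13.02 total gpa, 71.75 avg credits
  Chemistry: 1 records, 2.40 total gpa, 100.00 avg credits
  History: 4 records, 13.66 total gpa, 75.00 avg credits
  Psychology: 4 records, 10.83 total gpa, 104.00 avg credits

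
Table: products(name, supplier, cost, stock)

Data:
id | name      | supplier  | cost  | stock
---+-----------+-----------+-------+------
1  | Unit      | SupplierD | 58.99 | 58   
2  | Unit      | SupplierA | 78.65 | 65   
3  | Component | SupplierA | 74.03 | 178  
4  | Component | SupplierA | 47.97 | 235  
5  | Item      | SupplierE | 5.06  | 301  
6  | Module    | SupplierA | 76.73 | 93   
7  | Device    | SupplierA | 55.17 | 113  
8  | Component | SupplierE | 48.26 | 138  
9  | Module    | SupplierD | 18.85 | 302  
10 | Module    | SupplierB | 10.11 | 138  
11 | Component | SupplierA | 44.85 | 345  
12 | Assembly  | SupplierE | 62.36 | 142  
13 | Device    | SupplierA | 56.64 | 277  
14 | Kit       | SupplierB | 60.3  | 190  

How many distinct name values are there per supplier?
SELECT supplier, COUNT(DISTINCT name)
FROM products
GROUP BY supplier

Result:
  SupplierA: 4 distinct
  SupplierB: 2 distinct
  SupplierD: 2 distinct
  SupplierE: 3 distinct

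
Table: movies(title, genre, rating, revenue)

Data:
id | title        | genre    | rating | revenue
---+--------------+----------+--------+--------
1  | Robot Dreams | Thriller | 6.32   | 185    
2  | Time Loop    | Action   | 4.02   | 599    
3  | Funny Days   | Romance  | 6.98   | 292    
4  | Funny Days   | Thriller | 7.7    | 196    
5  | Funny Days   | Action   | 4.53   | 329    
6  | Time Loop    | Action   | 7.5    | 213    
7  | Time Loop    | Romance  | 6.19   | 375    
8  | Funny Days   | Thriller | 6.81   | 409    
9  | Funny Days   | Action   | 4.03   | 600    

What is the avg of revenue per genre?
SELECT genre, AVG(revenue) as result
FROM movies
GROUP BY genre

Result:
  Action: 435.25
  Romance: 333.50
  Thriller: 263.33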